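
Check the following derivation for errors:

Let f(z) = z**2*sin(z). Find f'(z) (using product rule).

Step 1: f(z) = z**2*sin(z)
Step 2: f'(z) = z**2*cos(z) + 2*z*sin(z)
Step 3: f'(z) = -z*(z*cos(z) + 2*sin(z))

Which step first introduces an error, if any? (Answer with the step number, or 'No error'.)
Step 3

Step 3 is incorrect due to a sign flip.
The step shows: -z*(z*cos(z) + 2*sin(z))
The correct value should be: z*(z*cos(z) + 2*sin(z))

Explanation: The sign of the whole expression was flipped: the term z*(z*cos(z) + 2*sin(z)) was incorrectly written as -z*(z*cos(z) + 2*sin(z))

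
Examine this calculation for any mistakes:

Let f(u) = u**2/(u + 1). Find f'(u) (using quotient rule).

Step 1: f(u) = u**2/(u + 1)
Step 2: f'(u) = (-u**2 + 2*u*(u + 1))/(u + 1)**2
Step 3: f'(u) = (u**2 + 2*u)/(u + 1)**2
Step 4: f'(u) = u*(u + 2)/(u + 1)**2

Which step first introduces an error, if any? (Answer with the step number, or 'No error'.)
No error

All steps in this derivation are correct.
The final answer f'(u) = u*(u + 2)/(u + 1)**2 is valid.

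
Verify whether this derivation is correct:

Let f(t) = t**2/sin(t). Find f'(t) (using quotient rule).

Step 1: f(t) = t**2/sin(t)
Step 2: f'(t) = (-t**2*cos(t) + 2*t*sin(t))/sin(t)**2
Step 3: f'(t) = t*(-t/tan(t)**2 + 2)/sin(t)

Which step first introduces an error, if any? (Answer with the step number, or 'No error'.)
Step 3

Step 3 is incorrect due to a wrong exponent.
The step shows: t*(-t/tan(t)**2 + 2)/sin(t)
The correct value should be: t*(-t/tan(t) + 2)/sin(t)

Explanation: The exponent -1 on tan(t) was incorrectly written as -2: the term t*(-t/tan(t) + 2)/sin(t) was incorrectly written as t*(-t/tan(t)**2 + 2)/sin(t)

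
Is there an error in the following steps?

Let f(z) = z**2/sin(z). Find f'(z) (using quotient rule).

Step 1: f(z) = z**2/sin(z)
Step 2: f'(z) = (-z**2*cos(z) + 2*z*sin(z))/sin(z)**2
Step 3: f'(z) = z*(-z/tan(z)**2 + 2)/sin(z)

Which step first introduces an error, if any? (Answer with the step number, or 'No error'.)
Step 3

Step 3 is incorrect due to a wrong exponent.
The step shows: z*(-z/tan(z)**2 + 2)/sin(z)
The correct value should be: z*(-z/tan(z) + 2)/sin(z)

Explanation: The exponent -1 on tan(z) was incorrectly written as -2: the term z*(-z/tan(z) + 2)/sin(z) was incorrectly written as z*(-z/tan(z)**2 + 2)/sin(z)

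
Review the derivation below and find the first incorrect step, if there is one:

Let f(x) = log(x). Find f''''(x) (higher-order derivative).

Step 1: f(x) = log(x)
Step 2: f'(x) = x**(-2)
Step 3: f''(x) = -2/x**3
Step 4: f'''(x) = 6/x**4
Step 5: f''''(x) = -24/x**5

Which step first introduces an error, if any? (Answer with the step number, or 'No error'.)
Step 2

Step 2 is incorrect due to a wrong exponent.
The step shows: x**(-2)
The correct value should be: 1/x

Explanation: The exponent -1 on x was incorrectly written as -2: the term 1/x was incorrectly written as x**(-2)
The later steps are derived from this incorrect expression, so the error originates in Step 2.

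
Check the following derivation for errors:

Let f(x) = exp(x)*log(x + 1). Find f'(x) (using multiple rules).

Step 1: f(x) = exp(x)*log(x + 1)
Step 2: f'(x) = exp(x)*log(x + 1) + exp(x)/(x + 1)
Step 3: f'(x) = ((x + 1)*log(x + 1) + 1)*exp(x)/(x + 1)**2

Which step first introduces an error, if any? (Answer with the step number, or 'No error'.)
Step 3

Step 3 is incorrect due to a wrong exponent.
The step shows: ((x + 1)*log(x + 1) + 1)*exp(x)/(x + 1)**2
The correct value should be: ((x + 1)*log(x + 1) + 1)*exp(x)/(x + 1)

Explanation: The exponent -1 on x + 1 was incorrectly written as -2: the term ((x + 1)*log(x + 1) + 1)*exp(x)/(x + 1) was incorrectly written as ((x + 1)*log(x + 1) + 1)*exp(x)/(x + 1)**2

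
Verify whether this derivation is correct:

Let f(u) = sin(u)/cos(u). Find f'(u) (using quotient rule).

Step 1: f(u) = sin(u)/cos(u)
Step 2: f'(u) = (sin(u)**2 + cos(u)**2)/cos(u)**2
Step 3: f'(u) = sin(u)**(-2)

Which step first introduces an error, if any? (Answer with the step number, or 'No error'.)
Step 3

Step 3 is incorrect due to a wrong trig function.
The step shows: sin(u)**(-2)
The correct value should be: cos(u)**(-2)

Explanation: cos(u) was incorrectly written as sin(u): the term cos(u)**(-2) was incorrectly written as sin(u)**(-2)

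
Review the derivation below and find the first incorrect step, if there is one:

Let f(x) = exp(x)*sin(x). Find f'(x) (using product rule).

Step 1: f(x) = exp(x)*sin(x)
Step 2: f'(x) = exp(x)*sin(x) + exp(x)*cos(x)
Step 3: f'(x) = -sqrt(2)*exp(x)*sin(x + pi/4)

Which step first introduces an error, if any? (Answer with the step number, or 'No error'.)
Step 3

Step 3 is incorrect due to a sign flip.
The step shows: -sqrt(2)*exp(x)*sin(x + pi/4)
The correct value should be: sqrt(2)*exp(x)*sin(x + pi/4)

Explanation: The sign of the whole expression was flipped: the term sqrt(2)*exp(x)*sin(x + pi/4) was incorrectly written as -sqrt(2)*exp(x)*sin(x + pi/4)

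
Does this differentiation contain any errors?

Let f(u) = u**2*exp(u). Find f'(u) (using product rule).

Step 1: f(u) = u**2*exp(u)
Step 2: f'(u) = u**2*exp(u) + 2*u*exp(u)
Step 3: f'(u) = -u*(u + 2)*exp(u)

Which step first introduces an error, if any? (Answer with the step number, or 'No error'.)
Step 3

Step 3 is incorrect due to a sign flip.
The step shows: -u*(u + 2)*exp(u)
The correct value should be: u*(u + 2)*exp(u)

Explanation: The sign of the whole expression was flipped: the term u*(u + 2)*exp(u) was incorrectly written as -u*(u + 2)*exp(u)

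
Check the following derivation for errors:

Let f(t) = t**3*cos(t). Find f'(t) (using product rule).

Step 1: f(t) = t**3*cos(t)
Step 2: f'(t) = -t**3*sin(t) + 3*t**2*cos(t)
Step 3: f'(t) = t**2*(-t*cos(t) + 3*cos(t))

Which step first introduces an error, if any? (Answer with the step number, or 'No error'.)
Step 3

Step 3 is incorrect due to a wrong trig function.
The step shows: t**2*(-t*cos(t) + 3*cos(t))
The correct value should be: t**2*(-t*sin(t) + 3*cos(t))

Explanation: sin(t) was incorrectly written as cos(t): the term t**2*(-t*sin(t) + 3*cos(t)) was incorrectly written as t**2*(-t*cos(t) + 3*cos(t))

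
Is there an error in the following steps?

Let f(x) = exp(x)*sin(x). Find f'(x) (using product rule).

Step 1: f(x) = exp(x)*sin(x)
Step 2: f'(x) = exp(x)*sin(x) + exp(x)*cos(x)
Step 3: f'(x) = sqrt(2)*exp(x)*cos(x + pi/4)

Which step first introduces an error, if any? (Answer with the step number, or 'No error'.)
Step 3

Step 3 is incorrect due to a wrong trig function.
The step shows: sqrt(2)*exp(x)*cos(x + pi/4)
The correct value should be: sqrt(2)*exp(x)*sin(x + pi/4)

Explanation: sin(x + pi/4) was incorrectly written as cos(x + pi/4): the term sqrt(2)*exp(x)*sin(x + pi/4) was incorrectly written as sqrt(2)*exp(x)*cos(x + pi/4)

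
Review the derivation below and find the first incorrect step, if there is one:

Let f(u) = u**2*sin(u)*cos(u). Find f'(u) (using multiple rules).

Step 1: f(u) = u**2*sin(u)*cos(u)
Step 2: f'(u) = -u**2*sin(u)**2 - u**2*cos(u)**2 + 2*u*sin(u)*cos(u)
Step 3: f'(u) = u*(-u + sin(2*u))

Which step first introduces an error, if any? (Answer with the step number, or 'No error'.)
Step 2

Step 2 is incorrect due to a sign flip.
The step shows: -u**2*sin(u)**2 - u**2*cos(u)**2 + 2*u*sin(u)*cos(u)
The correct value should be: -u**2*sin(u)**2 + u**2*cos(u)**2 + 2*u*sin(u)*cos(u)

Explanation: The sign of one term was flipped: the term u**2*cos(u)**2 was incorrectly written as -u**2*cos(u)**2
The later steps are derived from this incorrect expression, so the error originates in Step 2.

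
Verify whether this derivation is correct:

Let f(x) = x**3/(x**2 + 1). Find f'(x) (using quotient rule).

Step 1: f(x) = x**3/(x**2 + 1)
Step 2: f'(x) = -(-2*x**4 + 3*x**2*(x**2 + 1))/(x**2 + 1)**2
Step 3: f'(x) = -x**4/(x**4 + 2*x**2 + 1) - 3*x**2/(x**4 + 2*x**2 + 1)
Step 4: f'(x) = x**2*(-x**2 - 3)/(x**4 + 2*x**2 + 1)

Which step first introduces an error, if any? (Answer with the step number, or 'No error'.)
Step 2

Step 2 is incorrect due to a sign flip.
The step shows: -(-2*x**4 + 3*x**2*(x**2 + 1))/(x**2 + 1)**2
The correct value should be: (-2*x**4 + 3*x**2*(x**2 + 1))/(x**2 + 1)**2

Explanation: The sign of the whole expression was flipped: the term (-2*x**4 + 3*x**2*(x**2 + 1))/(x**2 + 1)**2 was incorrectly written as -(-2*x**4 + 3*x**2*(x**2 + 1))/(x**2 + 1)**2
The later steps are derived from this incorrect expression, so the error originates in Step 2.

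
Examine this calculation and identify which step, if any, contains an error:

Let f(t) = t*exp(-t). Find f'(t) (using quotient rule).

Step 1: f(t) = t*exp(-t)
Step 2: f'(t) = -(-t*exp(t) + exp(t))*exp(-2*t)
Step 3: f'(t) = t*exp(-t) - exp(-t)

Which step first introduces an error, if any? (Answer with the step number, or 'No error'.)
Step 2

Step 2 is incorrect due to a sign flip.
The step shows: -(-t*exp(t) + exp(t))*exp(-2*t)
The correct value should be: (-t*exp(t) + exp(t))*exp(-2*t)

Explanation: The sign of the whole expression was flipped: the term (-t*exp(t) + exp(t))*exp(-2*t) was incorrectly written as -(-t*exp(t) + exp(t))*exp(-2*t)
The later steps are derived from this incorrect expression, so the error originates in Step 2.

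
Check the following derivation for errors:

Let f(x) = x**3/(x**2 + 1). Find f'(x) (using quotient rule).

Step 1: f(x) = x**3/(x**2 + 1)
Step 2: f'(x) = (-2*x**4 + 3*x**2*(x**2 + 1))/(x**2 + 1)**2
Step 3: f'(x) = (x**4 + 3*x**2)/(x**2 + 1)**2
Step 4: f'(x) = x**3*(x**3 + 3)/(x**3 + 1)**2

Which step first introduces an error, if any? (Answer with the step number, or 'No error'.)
Step 4

Step 4 is incorrect due to a wrong exponent.
The step shows: x**3*(x**3 + 3)/(x**3 + 1)**2
The correct value should be: x**2*(x**2 + 3)/(x**2 + 1)**2

Explanation: The exponent 2 on x was incorrectly written as 3: the term x**2*(x**2 + 3)/(x**2 + 1)**2 was incorrectly written as x**3*(x**3 + 3)/(x**3 + 1)**2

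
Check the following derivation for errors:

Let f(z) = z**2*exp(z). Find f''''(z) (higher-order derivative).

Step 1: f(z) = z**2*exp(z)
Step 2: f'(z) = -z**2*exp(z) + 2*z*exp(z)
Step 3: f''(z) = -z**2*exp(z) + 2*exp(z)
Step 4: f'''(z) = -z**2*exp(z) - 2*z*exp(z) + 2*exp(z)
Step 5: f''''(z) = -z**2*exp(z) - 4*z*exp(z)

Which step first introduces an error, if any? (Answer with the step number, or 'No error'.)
Step 2

Step 2 is incorrect due to a sign flip.
The step shows: -z**2*exp(z) + 2*z*exp(z)
The correct value should be: z**2*exp(z) + 2*z*exp(z)

Explanation: The sign of one term was flipped: the term z**2*exp(z) was incorrectly written as -z**2*exp(z)
The later steps are derived from this incorrect expression, so the error originates in Step 2.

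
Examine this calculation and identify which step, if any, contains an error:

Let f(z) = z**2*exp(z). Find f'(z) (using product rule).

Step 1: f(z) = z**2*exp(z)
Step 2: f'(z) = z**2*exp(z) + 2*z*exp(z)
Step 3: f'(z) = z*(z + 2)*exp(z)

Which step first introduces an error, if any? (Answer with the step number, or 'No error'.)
No error

All steps in this derivation are correct.
The final answer f'(z) = z*(z + 2)*exp(z) is valid.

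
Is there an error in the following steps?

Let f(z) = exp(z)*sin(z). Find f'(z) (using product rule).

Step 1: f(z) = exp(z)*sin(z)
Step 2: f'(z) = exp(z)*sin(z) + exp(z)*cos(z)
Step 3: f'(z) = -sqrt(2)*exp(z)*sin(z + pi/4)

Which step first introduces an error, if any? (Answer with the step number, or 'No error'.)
Step 3

Step 3 is incorrect due to a sign flip.
The step shows: -sqrt(2)*exp(z)*sin(z + pi/4)
The correct value should be: sqrt(2)*exp(z)*sin(z + pi/4)

Explanation: The sign of the whole expression was flipped: the term sqrt(2)*exp(z)*sin(z + pi/4) was incorrectly written as -sqrt(2)*exp(z)*sin(z + pi/4)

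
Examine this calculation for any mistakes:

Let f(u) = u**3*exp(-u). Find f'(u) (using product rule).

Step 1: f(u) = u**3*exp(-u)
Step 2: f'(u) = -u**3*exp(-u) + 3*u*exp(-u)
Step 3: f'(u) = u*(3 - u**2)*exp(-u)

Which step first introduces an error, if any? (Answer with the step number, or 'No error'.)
Step 2

Step 2 is incorrect due to a wrong exponent.
The step shows: -u**3*exp(-u) + 3*u*exp(-u)
The correct value should be: -u**3*exp(-u) + 3*u**2*exp(-u)

Explanation: The exponent 2 on u was incorrectly written as 1: the term 3*u**2*exp(-u) was incorrectly written as 3*u*exp(-u)
The later steps are derived from this incorrect expression, so the error originates in Step 2.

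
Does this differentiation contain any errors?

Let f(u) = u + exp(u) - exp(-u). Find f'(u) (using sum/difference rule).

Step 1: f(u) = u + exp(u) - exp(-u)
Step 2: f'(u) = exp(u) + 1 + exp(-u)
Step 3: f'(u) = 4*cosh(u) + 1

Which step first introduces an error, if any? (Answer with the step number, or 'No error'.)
Step 3

Step 3 is incorrect due to a wrong coefficient.
The step shows: 4*cosh(u) + 1
The correct value should be: 2*cosh(u) + 1

Explanation: The coefficient 2 was incorrectly written as 4: the term 2*cosh(u) was incorrectly written as 4*cosh(u)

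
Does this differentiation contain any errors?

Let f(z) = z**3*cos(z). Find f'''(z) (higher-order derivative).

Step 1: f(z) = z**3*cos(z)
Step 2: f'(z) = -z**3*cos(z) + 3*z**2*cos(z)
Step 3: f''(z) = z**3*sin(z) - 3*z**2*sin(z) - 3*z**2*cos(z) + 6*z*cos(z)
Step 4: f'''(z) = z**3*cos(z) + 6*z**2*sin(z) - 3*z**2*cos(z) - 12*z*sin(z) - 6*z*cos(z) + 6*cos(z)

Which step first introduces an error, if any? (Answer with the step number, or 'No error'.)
Step 2

Step 2 is incorrect due to a wrong trig function.
The step shows: -z**3*cos(z) + 3*z**2*cos(z)
The correct value should be: -z**3*sin(z) + 3*z**2*cos(z)

Explanation: sin(z) was incorrectly written as cos(z): the term -z**3*sin(z) was incorrectly written as -z**3*cos(z)
The later steps are derived from this incorrect expression, so the error originates in Step 2.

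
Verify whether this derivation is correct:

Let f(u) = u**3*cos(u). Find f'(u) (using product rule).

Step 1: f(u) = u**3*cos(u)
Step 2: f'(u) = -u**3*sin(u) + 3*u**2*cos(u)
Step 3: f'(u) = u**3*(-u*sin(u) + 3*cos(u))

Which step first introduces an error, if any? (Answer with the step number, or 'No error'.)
Step 3

Step 3 is incorrect due to a wrong exponent.
The step shows: u**3*(-u*sin(u) + 3*cos(u))
The correct value should be: u**2*(-u*sin(u) + 3*cos(u))

Explanation: The exponent 2 on u was incorrectly written as 3: the term u**2*(-u*sin(u) + 3*cos(u)) was incorrectly written as u**3*(-u*sin(u) + 3*cos(u))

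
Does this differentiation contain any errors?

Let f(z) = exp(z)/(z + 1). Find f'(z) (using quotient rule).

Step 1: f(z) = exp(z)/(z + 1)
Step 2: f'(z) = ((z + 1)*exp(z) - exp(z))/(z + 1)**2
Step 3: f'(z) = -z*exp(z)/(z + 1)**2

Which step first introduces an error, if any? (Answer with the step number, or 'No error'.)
Step 3

Step 3 is incorrect due to a sign flip.
The step shows: -z*exp(z)/(z + 1)**2
The correct value should be: z*exp(z)/(z + 1)**2

Explanation: The sign of the whole expression was flipped: the term z*exp(z)/(z + 1)**2 was incorrectly written as -z*exp(z)/(z + 1)**2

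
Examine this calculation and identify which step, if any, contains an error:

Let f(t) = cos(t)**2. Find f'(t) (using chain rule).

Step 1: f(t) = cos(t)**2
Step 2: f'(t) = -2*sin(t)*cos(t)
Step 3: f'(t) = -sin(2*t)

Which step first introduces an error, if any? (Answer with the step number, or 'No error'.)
No error

All steps in this derivation are correct.
The final answer f'(t) = -sin(2*t) is valid.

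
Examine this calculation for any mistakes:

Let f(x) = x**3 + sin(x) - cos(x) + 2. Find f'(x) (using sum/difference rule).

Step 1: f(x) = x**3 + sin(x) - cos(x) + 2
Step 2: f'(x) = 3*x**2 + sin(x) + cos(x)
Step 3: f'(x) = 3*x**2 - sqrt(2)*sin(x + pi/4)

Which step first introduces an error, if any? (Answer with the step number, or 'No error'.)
Step 3

Step 3 is incorrect due to a sign flip.
The step shows: 3*x**2 - sqrt(2)*sin(x + pi/4)
The correct value should be: 3*x**2 + sqrt(2)*sin(x + pi/4)

Explanation: The sign of one term was flipped: the term sqrt(2)*sin(x + pi/4) was incorrectly written as -sqrt(2)*sin(x + pi/4)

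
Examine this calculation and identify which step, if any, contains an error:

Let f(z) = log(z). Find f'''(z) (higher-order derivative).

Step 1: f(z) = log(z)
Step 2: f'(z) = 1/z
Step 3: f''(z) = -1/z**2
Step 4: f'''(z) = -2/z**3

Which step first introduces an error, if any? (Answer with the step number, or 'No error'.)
Step 4

Step 4 is incorrect due to a sign flip.
The step shows: -2/z**3
The correct value should be: 2/z**3

Explanation: The sign of the whole expression was flipped: the term 2/z**3 was incorrectly written as -2/z**3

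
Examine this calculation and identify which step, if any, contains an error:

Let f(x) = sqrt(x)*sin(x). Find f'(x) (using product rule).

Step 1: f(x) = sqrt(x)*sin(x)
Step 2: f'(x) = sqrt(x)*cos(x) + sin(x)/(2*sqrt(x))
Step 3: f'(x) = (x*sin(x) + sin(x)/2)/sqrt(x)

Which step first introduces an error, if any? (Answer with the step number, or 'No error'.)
Step 3

Step 3 is incorrect due to a wrong trig function.
The step shows: (x*sin(x) + sin(x)/2)/sqrt(x)
The correct value should be: (x*cos(x) + sin(x)/2)/sqrt(x)

Explanation: cos(x) was incorrectly written as sin(x): the term (x*cos(x) + sin(x)/2)/sqrt(x) was incorrectly written as (x*sin(x) + sin(x)/2)/sqrt(x)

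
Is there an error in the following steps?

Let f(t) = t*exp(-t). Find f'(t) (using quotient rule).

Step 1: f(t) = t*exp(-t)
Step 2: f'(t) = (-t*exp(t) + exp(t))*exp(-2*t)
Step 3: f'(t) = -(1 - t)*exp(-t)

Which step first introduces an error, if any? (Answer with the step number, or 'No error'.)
Step 3

Step 3 is incorrect due to a sign flip.
The step shows: -(1 - t)*exp(-t)
The correct value should be: (1 - t)*exp(-t)

Explanation: The sign of the whole expression was flipped: the term (1 - t)*exp(-t) was incorrectly written as -(1 - t)*exp(-t)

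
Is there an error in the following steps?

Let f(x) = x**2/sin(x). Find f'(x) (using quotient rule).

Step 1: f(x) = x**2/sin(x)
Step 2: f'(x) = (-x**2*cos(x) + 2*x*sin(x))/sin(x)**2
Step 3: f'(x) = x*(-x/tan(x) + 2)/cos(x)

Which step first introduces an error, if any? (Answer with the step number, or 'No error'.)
Step 3

Step 3 is incorrect due to a wrong trig function.
The step shows: x*(-x/tan(x) + 2)/cos(x)
The correct value should be: x*(-x/tan(x) + 2)/sin(x)

Explanation: sin(x) was incorrectly written as cos(x): the term x*(-x/tan(x) + 2)/sin(x) was incorrectly written as x*(-x/tan(x) + 2)/cos(x)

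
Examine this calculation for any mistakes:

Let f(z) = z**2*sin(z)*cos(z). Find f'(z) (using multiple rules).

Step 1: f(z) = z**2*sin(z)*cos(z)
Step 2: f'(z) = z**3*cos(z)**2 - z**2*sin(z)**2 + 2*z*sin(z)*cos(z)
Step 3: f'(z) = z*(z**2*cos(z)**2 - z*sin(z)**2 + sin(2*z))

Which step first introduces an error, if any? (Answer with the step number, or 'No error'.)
Step 2

Step 2 is incorrect due to a wrong exponent.
The step shows: z**3*cos(z)**2 - z**2*sin(z)**2 + 2*z*sin(z)*cos(z)
The correct value should be: -z**2*sin(z)**2 + z**2*cos(z)**2 + 2*z*sin(z)*cos(z)

Explanation: The exponent 2 on z was incorrectly written as 3: the term z**2*cos(z)**2 was incorrectly written as z**3*cos(z)**2
The later steps are derived from this incorrect expression, so the error originates in Step 2.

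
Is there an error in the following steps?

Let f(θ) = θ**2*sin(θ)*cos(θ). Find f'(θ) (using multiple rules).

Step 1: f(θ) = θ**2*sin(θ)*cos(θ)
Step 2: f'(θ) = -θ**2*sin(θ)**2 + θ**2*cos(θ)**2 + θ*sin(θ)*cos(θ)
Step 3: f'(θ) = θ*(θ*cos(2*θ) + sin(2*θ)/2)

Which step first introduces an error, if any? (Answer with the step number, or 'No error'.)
Step 2

Step 2 is incorrect due to a wrong coefficient.
The step shows: -θ**2*sin(θ)**2 + θ**2*cos(θ)**2 + θ*sin(θ)*cos(θ)
The correct value should be: -θ**2*sin(θ)**2 + θ**2*cos(θ)**2 + 2*θ*sin(θ)*cos(θ)

Explanation: The coefficient 2 was incorrectly written as 1: the term 2*θ*sin(θ)*cos(θ) was incorrectly written as θ*sin(θ)*cos(θ)
The later steps are derived from this incorrect expression, so the error originates in Step 2.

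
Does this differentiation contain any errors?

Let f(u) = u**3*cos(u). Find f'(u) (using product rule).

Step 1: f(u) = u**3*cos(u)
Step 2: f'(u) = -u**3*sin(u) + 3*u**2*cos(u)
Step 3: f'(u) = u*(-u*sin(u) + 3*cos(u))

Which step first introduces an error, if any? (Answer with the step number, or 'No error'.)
Step 3

Step 3 is incorrect due to a wrong exponent.
The step shows: u*(-u*sin(u) + 3*cos(u))
The correct value should be: u**2*(-u*sin(u) + 3*cos(u))

Explanation: The exponent 2 on u was incorrectly written as 1: the term u**2*(-u*sin(u) + 3*cos(u)) was incorrectly written as u*(-u*sin(u) + 3*cos(u))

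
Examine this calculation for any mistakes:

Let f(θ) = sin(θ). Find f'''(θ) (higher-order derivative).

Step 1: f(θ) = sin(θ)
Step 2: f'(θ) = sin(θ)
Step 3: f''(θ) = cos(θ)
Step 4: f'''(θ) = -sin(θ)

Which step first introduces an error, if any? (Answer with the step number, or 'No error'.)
Step 2

Step 2 is incorrect due to a wrong trig function.
The step shows: sin(θ)
The correct value should be: cos(θ)

Explanation: cos(θ) was incorrectly written as sin(θ): the term cos(θ) was incorrectly written as sin(θ)
The later steps are derived from this incorrect expression, so the error originates in Step 2.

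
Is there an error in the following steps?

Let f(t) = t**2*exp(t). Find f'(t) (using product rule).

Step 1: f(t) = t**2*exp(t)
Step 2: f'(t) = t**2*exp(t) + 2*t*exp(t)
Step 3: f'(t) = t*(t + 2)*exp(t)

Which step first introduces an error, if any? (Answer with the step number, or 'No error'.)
No error

All steps in this derivation are correct.
The final answer f'(t) = t*(t + 2)*exp(t) is valid.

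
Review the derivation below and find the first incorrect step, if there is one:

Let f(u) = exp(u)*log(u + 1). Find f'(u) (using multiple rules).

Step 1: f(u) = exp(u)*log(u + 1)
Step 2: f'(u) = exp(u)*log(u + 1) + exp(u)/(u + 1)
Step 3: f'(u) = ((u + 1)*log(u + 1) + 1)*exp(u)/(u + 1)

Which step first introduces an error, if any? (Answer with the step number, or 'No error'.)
No error

All steps in this derivation are correct.
The final answer f'(u) = ((u + 1)*log(u + 1) + 1)*exp(u)/(u + 1) is valid.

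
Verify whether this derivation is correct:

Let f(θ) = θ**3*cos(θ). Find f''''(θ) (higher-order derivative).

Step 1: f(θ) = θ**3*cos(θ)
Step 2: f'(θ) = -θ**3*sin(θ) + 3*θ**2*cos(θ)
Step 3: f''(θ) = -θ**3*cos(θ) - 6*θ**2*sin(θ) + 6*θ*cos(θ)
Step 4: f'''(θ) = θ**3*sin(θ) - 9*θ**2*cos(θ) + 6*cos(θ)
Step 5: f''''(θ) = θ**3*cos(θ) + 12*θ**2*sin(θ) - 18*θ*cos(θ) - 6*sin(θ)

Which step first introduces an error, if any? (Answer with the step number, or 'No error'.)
Step 4

Step 4 is incorrect due to a dropped term.
The step shows: θ**3*sin(θ) - 9*θ**2*cos(θ) + 6*cos(θ)
The correct value should be: θ**3*sin(θ) - 9*θ**2*cos(θ) - 18*θ*sin(θ) + 6*cos(θ)

Explanation: A term was dropped: the term -18*θ*sin(θ) was incorrectly omitted
The later steps are derived from this incorrect expression, so the error originates in Step 4.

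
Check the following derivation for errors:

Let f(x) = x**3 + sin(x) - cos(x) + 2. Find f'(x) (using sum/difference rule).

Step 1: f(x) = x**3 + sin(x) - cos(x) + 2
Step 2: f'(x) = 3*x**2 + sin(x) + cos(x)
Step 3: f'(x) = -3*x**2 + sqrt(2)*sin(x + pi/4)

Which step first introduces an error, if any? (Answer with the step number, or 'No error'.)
Step 3

Step 3 is incorrect due to a sign flip.
The step shows: -3*x**2 + sqrt(2)*sin(x + pi/4)
The correct value should be: 3*x**2 + sqrt(2)*sin(x + pi/4)

Explanation: The sign of one term was flipped: the term 3*x**2 was incorrectly written as -3*x**2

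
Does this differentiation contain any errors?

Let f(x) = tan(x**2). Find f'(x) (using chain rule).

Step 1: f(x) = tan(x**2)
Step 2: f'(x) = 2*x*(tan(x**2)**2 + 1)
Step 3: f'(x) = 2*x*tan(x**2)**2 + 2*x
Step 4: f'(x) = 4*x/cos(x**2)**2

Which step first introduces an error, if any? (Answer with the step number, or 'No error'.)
Step 4

Step 4 is incorrect due to a wrong coefficient.
The step shows: 4*x/cos(x**2)**2
The correct value should be: 2*x/cos(x**2)**2

Explanation: The coefficient 2 was incorrectly written as 4: the term 2*x/cos(x**2)**2 was incorrectly written as 4*x/cos(x**2)**2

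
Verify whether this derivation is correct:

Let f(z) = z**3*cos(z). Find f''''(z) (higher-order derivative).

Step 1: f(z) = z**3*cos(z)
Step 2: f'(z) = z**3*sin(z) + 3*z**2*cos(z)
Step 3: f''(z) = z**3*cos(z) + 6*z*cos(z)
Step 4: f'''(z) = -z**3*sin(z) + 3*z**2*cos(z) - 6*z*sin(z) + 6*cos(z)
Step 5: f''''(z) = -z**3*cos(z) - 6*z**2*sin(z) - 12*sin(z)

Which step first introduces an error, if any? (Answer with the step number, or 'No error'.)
Step 2

Step 2 is incorrect due to a sign flip.
The step shows: z**3*sin(z) + 3*z**2*cos(z)
The correct value should be: -z**3*sin(z) + 3*z**2*cos(z)

Explanation: The sign of one term was flipped: the term -z**3*sin(z) was incorrectly written as z**3*sin(z)
The later steps are derived from this incorrect expression, so the error originates in Step 2.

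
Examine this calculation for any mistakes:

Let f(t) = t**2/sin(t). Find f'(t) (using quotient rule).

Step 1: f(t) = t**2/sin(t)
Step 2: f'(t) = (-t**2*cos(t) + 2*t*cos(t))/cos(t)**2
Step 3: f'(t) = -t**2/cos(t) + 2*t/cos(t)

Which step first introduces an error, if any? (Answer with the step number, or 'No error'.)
Step 2

Step 2 is incorrect due to a wrong trig function.
The step shows: (-t**2*cos(t) + 2*t*cos(t))/cos(t)**2
The correct value should be: (-t**2*cos(t) + 2*t*sin(t))/sin(t)**2

Explanation: sin(t) was incorrectly written as cos(t): the term (-t**2*cos(t) + 2*t*sin(t))/sin(t)**2 was incorrectly written as (-t**2*cos(t) + 2*t*cos(t))/cos(t)**2
The later steps are derived from this incorrect expression, so the error originates in Step 2.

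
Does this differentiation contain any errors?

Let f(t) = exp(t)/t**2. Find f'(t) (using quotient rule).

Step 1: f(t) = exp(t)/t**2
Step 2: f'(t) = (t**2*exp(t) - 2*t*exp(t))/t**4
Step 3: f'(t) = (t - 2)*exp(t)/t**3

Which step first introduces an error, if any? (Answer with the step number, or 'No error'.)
No error

All steps in this derivation are correct.
The final answer f'(t) = (t - 2)*exp(t)/t**3 is valid.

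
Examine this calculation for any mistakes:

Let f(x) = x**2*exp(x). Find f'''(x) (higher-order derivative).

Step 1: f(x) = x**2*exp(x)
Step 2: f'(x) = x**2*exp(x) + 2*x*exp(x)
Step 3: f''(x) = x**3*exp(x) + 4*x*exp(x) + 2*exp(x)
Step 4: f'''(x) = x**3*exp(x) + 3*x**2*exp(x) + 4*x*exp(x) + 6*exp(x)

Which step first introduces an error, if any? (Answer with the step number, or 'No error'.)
Step 3

Step 3 is incorrect due to a wrong exponent.
The step shows: x**3*exp(x) + 4*x*exp(x) + 2*exp(x)
The correct value should be: x**2*exp(x) + 4*x*exp(x) + 2*exp(x)

Explanation: The exponent 2 on x was incorrectly written as 3: the term x**2*exp(x) was incorrectly written as x**3*exp(x)
The later steps are derived from this incorrect expression, so the error originates in Step 3.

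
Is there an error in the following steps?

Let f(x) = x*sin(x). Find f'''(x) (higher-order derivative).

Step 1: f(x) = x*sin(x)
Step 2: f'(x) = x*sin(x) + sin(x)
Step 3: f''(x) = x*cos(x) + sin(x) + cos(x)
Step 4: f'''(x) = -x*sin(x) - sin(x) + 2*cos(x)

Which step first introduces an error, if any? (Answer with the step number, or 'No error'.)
Step 2

Step 2 is incorrect due to a wrong trig function.
The step shows: x*sin(x) + sin(x)
The correct value should be: x*cos(x) + sin(x)

Explanation: cos(x) was incorrectly written as sin(x): the term x*cos(x) was incorrectly written as x*sin(x)
The later steps are derived from this incorrect expression, so the error originates in Step 2.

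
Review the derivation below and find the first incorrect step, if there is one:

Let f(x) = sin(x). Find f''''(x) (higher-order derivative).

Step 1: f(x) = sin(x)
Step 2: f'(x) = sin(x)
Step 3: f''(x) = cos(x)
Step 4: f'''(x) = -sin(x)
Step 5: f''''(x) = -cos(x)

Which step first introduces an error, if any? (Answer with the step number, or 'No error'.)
Step 2

Step 2 is incorrect due to a wrong trig function.
The step shows: sin(x)
The correct value should be: cos(x)

Explanation: cos(x) was incorrectly written as sin(x): the term cos(x) was incorrectly written as sin(x)
The later steps are derived from this incorrect expression, so the error originates in Step 2.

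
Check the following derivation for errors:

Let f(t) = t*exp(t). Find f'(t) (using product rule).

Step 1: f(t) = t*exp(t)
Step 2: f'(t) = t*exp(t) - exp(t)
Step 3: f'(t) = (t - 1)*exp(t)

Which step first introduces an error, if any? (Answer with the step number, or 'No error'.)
Step 2

Step 2 is incorrect due to a sign flip.
The step shows: t*exp(t) - exp(t)
The correct value should be: t*exp(t) + exp(t)

Explanation: The sign of one term was flipped: the term exp(t) was incorrectly written as -exp(t)
The later steps are derived from this incorrect expression, so the error originates in Step 2.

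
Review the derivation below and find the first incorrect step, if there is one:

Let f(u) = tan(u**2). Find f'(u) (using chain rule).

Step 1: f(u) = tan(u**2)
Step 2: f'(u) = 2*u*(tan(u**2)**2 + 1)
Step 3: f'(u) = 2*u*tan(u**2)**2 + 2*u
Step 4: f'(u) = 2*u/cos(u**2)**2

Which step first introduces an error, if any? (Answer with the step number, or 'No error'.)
No error

All steps in this derivation are correct.
The final answer f'(u) = 2*u/cos(u**2)**2 is valid.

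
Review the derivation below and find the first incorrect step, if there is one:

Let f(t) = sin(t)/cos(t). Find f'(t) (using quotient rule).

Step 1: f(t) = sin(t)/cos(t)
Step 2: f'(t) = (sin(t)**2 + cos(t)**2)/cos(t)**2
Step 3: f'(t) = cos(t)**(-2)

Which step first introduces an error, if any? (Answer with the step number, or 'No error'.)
No error

All steps in this derivation are correct.
The final answer f'(t) = cos(t)**(-2) is valid.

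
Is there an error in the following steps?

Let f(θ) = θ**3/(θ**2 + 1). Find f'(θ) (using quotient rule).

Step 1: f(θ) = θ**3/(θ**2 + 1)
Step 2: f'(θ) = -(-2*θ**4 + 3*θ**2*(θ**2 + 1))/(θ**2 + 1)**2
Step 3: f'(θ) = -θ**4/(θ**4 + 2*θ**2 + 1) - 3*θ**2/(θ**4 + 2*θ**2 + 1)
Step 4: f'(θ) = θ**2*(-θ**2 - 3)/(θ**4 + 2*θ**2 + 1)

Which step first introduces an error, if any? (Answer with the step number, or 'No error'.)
Step 2

Step 2 is incorrect due to a sign flip.
The step shows: -(-2*θ**4 + 3*θ**2*(θ**2 + 1))/(θ**2 + 1)**2
The correct value should be: (-2*θ**4 + 3*θ**2*(θ**2 + 1))/(θ**2 + 1)**2

Explanation: The sign of the whole expression was flipped: the term (-2*θ**4 + 3*θ**2*(θ**2 + 1))/(θ**2 + 1)**2 was incorrectly written as -(-2*θ**4 + 3*θ**2*(θ**2 + 1))/(θ**2 + 1)**2
The later steps are derived from this incorrect expression, so the error originates in Step 2.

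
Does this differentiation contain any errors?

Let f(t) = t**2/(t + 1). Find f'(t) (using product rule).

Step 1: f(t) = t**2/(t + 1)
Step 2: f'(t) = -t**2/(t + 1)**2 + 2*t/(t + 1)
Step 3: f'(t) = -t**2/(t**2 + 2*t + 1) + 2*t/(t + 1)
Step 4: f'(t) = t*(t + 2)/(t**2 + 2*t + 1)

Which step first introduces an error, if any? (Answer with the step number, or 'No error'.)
No error

All steps in this derivation are correct.
The final answer f'(t) = t*(t + 2)/(t**2 + 2*t + 1) is valid.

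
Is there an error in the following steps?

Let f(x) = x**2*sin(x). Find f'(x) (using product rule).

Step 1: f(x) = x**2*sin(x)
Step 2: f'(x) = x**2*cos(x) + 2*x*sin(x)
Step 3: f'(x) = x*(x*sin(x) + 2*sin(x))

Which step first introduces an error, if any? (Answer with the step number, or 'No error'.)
Step 3

Step 3 is incorrect due to a wrong trig function.
The step shows: x*(x*sin(x) + 2*sin(x))
The correct value should be: x*(x*cos(x) + 2*sin(x))

Explanation: cos(x) was incorrectly written as sin(x): the term x*(x*cos(x) + 2*sin(x)) was incorrectly written as x*(x*sin(x) + 2*sin(x))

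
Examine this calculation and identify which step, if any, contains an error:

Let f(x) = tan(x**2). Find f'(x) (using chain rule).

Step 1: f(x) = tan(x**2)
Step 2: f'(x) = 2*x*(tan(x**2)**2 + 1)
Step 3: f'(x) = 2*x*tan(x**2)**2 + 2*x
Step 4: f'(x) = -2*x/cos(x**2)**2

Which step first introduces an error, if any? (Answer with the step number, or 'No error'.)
Step 4

Step 4 is incorrect due to a sign flip.
The step shows: -2*x/cos(x**2)**2
The correct value should be: 2*x/cos(x**2)**2

Explanation: The sign of the whole expression was flipped: the term 2*x/cos(x**2)**2 was incorrectly written as -2*x/cos(x**2)**2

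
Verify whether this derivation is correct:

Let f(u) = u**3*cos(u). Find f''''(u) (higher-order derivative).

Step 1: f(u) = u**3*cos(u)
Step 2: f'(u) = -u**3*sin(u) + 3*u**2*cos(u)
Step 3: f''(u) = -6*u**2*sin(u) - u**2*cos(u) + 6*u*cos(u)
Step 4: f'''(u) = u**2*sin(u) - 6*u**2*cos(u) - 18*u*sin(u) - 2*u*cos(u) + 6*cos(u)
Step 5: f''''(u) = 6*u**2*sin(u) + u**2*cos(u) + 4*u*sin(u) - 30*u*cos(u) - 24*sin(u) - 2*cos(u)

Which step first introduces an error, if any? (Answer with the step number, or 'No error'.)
Step 3

Step 3 is incorrect due to a wrong exponent.
The step shows: -6*u**2*sin(u) - u**2*cos(u) + 6*u*cos(u)
The correct value should be: -u**3*cos(u) - 6*u**2*sin(u) + 6*u*cos(u)

Explanation: The exponent 3 on u was incorrectly written as 2: the term -u**3*cos(u) was incorrectly written as -u**2*cos(u)
The later steps are derived from this incorrect expression, so the error originates in Step 3.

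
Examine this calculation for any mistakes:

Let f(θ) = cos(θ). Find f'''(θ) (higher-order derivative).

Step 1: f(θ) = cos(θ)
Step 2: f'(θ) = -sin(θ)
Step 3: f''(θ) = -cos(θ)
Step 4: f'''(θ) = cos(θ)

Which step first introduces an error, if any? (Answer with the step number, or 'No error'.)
Step 4

Step 4 is incorrect due to a wrong trig function.
The step shows: cos(θ)
The correct value should be: sin(θ)

Explanation: sin(θ) was incorrectly written as cos(θ): the term sin(θ) was incorrectly written as cos(θ)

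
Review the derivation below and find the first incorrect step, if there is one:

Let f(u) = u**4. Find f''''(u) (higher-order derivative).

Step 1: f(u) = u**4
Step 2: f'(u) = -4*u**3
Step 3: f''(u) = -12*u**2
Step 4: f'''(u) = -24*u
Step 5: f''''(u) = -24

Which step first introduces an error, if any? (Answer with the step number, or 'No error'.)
Step 2

Step 2 is incorrect due to a sign flip.
The step shows: -4*u**3
The correct value should be: 4*u**3

Explanation: The sign of the whole expression was flipped: the term 4*u**3 was incorrectly written as -4*u**3
The later steps are derived from this incorrect expression, so the error originates in Step 2.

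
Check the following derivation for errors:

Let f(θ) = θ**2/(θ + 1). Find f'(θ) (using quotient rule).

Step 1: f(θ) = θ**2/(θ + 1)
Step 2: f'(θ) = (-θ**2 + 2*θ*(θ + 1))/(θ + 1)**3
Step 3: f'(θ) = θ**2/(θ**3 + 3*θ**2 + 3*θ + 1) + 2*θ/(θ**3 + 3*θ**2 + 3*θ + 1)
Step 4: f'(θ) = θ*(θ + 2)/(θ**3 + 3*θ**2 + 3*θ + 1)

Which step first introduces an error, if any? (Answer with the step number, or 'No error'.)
Step 2

Step 2 is incorrect due to a wrong exponent.
The step shows: (-θ**2 + 2*θ*(θ + 1))/(θ + 1)**3
The correct value should be: (-θ**2 + 2*θ*(θ + 1))/(θ + 1)**2

Explanation: The exponent -2 on θ + 1 was incorrectly written as -3: the term (-θ**2 + 2*θ*(θ + 1))/(θ + 1)**2 was incorrectly written as (-θ**2 + 2*θ*(θ + 1))/(θ + 1)**3
The later steps are derived from this incorrect expression, so the error originates in Step 2.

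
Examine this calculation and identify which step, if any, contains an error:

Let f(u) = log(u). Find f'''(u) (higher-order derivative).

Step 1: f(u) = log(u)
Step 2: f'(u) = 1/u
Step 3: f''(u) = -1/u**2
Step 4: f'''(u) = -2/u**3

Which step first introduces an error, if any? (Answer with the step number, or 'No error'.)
Step 4

Step 4 is incorrect due to a sign flip.
The step shows: -2/u**3
The correct value should be: 2/u**3

Explanation: The sign of the whole expression was flipped: the term 2/u**3 was incorrectly written as -2/u**3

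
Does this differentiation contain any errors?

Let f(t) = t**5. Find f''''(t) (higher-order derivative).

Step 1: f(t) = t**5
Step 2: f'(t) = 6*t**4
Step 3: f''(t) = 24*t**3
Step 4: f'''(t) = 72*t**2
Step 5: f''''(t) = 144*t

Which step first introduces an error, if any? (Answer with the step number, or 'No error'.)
Step 2

Step 2 is incorrect due to a wrong coefficient.
The step shows: 6*t**4
The correct value should be: 5*t**4

Explanation: The coefficient 5 was incorrectly written as 6: the term 5*t**4 was incorrectly written as 6*t**4
The later steps are derived from this incorrect expression, so the error originates in Step 2.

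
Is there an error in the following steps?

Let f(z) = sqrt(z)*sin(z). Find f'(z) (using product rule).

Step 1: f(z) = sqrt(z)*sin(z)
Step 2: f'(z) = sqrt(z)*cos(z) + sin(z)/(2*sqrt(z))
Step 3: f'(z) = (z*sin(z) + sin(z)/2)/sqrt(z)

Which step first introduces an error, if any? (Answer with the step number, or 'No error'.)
Step 3

Step 3 is incorrect due to a wrong trig function.
The step shows: (z*sin(z) + sin(z)/2)/sqrt(z)
The correct value should be: (z*cos(z) + sin(z)/2)/sqrt(z)

Explanation: cos(z) was incorrectly written as sin(z): the term (z*cos(z) + sin(z)/2)/sqrt(z) was incorrectly written as (z*sin(z) + sin(z)/2)/sqrt(z)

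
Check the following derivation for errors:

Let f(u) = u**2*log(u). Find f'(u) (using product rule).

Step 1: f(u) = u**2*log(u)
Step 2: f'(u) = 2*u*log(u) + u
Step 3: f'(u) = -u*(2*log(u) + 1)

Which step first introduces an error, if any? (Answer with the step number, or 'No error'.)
Step 3

Step 3 is incorrect due to a sign flip.
The step shows: -u*(2*log(u) + 1)
The correct value should be: u*(2*log(u) + 1)

Explanation: The sign of the whole expression was flipped: the term u*(2*log(u) + 1) was incorrectly written as -u*(2*log(u) + 1)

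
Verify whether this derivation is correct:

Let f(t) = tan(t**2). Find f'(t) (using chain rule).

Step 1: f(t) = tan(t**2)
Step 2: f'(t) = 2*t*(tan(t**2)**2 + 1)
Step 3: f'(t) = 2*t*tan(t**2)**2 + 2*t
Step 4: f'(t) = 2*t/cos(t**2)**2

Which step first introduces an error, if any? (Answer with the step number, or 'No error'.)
No error

All steps in this derivation are correct.
The final answer f'(t) = 2*t/cos(t**2)**2 is valid.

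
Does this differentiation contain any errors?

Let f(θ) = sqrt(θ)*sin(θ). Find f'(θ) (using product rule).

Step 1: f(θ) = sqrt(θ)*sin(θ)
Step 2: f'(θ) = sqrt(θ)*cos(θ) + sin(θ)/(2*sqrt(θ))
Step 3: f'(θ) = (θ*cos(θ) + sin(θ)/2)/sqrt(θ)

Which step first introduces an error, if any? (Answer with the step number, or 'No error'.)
No error

All steps in this derivation are correct.
The final answer f'(θ) = (θ*cos(θ) + sin(θ)/2)/sqrt(θ) is valid.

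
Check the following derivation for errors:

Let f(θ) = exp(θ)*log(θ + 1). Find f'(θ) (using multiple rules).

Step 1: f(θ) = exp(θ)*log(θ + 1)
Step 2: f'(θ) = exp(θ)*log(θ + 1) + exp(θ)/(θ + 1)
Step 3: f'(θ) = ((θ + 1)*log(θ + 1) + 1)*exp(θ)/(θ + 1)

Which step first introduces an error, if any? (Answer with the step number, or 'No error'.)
No error

All steps in this derivation are correct.
The final answer f'(θ) = ((θ + 1)*log(θ + 1) + 1)*exp(θ)/(θ + 1) is valid.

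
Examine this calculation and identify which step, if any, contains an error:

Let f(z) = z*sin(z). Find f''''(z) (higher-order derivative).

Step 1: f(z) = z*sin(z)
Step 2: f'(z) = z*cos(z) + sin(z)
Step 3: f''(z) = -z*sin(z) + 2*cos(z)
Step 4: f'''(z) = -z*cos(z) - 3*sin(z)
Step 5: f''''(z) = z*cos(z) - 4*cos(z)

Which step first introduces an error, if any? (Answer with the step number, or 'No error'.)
Step 5

Step 5 is incorrect due to a wrong trig function.
The step shows: z*cos(z) - 4*cos(z)
The correct value should be: z*sin(z) - 4*cos(z)

Explanation: sin(z) was incorrectly written as cos(z): the term z*sin(z) was incorrectly written as z*cos(z)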